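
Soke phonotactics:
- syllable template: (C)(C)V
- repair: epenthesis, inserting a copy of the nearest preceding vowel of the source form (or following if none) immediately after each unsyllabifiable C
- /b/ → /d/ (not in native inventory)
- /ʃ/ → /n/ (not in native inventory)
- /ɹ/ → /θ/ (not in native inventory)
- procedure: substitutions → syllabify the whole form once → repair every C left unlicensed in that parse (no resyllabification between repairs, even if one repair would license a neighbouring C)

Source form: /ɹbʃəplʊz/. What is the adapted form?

Substitution: /ɹ/ → /θ/, /b/ → /d/, /ʃ/ → /n/, giving /θdnəplʊz/.
Syllabifying with onset maximization leaves /θ/, /z/ stranded (no codas are permitted; onsets may contain at most 2 consonants).
Inserting the epenthetic vowel yields /θ/ → /θə/, /z/ → /zʊ/.

θədnəplʊzʊ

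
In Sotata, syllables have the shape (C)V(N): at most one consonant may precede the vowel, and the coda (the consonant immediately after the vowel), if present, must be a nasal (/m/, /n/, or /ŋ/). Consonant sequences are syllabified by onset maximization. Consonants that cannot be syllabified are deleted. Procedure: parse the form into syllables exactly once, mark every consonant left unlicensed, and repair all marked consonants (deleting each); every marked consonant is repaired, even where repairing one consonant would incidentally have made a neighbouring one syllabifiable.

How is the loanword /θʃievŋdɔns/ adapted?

ʃiedɔn

The consonants /θ/, /v/, /ŋ/, /s/ cannot be parsed into a legal (C)V(N) syllable (only a nasal (/m/, /n/, or /ŋ/) is licensed in coda position; onsets are limited to one consonant).
Each unlicensed consonant is deleted: /θ/, /v/, /ŋ/, /s/.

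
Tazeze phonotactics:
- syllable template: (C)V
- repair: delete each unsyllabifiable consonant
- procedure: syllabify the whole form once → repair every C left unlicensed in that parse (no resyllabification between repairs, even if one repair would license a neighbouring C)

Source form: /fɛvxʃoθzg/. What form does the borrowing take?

The consonants /v/, /x/, /θ/, /z/, /g/ cannot be parsed into a legal (C)V syllable (no codas are permitted; onsets are limited to one consonant).
Deleting the stranded consonants removes /v/, /x/, /θ/, /z/, /g/.

fɛʃo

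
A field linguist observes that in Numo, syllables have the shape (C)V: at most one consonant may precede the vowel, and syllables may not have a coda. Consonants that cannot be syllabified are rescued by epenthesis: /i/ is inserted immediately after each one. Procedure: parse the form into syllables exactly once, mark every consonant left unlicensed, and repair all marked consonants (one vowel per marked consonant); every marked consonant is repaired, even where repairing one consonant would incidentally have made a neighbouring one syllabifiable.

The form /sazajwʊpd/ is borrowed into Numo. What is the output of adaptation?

sazajiwʊpidi

Under (C)V, the unsyllabifiable consonants are /j/, /p/, /d/ (no codas are permitted; onsets are limited to one consonant).
Each unlicensed consonant becomes the onset of a new syllable: /j/ → /ji/, /p/ → /pi/, /d/ → /di/.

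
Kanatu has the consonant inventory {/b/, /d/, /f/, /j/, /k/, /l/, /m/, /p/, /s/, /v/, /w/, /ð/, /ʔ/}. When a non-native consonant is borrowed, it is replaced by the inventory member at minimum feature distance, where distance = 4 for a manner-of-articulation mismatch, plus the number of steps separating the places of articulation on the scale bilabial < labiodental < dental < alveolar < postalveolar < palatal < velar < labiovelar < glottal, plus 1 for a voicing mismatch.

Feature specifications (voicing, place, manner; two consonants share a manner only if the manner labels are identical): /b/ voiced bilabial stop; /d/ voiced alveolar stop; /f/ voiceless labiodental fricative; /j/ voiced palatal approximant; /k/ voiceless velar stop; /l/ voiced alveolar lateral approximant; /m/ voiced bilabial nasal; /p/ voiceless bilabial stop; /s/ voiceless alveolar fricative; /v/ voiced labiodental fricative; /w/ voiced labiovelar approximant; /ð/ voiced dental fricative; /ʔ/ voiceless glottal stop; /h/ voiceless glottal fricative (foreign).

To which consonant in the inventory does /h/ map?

/ʔ/ is closest: manner differs (fricative→stop, +4), place distance 0 (glottal→glottal), same voicing; total 4. Next closest is /s/ at distance 5.

ʔ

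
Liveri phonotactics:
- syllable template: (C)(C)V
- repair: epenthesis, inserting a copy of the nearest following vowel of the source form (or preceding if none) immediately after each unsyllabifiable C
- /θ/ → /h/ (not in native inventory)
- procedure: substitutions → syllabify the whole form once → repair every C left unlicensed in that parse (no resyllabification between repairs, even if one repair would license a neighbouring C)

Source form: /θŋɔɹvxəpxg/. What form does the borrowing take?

Substitution: /θ/ → /h/, giving /hŋɔɹvxəpxg/.
Under (C)(C)V, the unsyllabifiable consonants are /ɹ/, /p/, /x/, /g/ (no codas are permitted; onsets may contain at most 2 consonants).
Epenthesis after each stranded consonant: /ɹ/ → /ɹə/, /p/ → /pə/, /x/ → /xə/, /g/ → /gə/.

hŋɔɹəvxəpəxəgə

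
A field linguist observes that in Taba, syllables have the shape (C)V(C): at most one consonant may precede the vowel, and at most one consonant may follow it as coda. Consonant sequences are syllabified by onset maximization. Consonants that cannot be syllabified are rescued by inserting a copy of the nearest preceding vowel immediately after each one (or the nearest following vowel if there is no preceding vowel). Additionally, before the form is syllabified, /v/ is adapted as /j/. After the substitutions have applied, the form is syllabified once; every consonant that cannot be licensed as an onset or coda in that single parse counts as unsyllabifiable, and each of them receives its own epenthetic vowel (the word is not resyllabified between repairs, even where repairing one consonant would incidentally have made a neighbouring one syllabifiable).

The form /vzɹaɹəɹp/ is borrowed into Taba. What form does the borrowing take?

jazaɹaɹəɹpə

Substitution: /v/ → /j/, giving /jzɹaɹəɹp/.
Syllabifying with onset maximization leaves /j/, /z/, /p/ stranded (at most one coda consonant is licensed; onsets are limited to one consonant).
Inserting the epenthetic vowel yields /j/ → /ja/, /z/ → /za/, /p/ → /pə/.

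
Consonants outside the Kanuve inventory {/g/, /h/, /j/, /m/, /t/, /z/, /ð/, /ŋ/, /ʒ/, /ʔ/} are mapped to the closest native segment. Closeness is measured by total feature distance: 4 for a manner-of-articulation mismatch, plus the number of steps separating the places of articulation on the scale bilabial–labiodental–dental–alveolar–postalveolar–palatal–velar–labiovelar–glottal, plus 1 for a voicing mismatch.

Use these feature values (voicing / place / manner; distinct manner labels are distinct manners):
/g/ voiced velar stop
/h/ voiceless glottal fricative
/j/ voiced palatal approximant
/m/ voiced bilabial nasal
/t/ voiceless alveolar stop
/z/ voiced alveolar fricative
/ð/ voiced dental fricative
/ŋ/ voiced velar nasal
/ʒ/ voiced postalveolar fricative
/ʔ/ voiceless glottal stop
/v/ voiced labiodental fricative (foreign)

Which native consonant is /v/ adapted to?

ð

/ð/ is closest: same manner (fricative), place distance 1 (labiodental→dental), same voicing; total 1. Next closest is /z/ at distance 2.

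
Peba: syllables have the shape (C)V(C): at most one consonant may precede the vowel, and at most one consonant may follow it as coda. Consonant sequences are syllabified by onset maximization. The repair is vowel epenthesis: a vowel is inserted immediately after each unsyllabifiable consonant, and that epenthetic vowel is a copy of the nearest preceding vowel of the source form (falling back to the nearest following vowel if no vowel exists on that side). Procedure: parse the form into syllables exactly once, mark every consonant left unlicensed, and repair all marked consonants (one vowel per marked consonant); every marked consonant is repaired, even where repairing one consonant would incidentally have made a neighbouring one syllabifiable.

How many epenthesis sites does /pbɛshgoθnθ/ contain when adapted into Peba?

The unsyllabifiable consonants are /p/, /h/, /n/, /θ/; each receives one epenthetic vowel.

4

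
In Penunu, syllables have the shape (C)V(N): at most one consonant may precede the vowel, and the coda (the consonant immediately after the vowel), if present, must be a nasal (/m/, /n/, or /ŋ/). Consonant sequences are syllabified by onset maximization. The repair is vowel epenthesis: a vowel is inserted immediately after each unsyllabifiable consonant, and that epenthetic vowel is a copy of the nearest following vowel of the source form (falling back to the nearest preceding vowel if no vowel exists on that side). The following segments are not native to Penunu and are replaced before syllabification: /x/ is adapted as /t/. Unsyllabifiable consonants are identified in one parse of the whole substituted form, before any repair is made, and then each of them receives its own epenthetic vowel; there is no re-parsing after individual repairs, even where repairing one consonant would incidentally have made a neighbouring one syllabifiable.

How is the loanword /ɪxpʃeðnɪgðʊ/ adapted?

ɪtepeʃeðɪnɪgʊðʊ

Substitution: /x/ → /t/, giving /ɪtpʃeðnɪgðʊ/.
Syllabifying with onset maximization leaves /t/, /p/, /ð/, /g/ stranded (only a nasal (/m/, /n/, or /ŋ/) is licensed in coda position; onsets are limited to one consonant).
Each unlicensed consonant becomes the onset of a new syllable: /t/ → /te/, /p/ → /pe/, /ð/ → /ðɪ/, /g/ → /gʊ/.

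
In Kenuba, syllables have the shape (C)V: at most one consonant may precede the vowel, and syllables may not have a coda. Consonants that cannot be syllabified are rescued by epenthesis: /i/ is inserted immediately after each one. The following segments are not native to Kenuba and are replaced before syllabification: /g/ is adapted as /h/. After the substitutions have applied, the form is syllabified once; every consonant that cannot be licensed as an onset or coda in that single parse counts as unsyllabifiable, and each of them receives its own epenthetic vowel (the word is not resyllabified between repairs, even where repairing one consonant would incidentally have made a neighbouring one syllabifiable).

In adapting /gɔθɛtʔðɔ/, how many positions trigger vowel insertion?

2

After substitution the input is /hɔθɛtʔðɔ/.
The unsyllabifiable consonants are /t/, /ʔ/; each receives one epenthetic vowel.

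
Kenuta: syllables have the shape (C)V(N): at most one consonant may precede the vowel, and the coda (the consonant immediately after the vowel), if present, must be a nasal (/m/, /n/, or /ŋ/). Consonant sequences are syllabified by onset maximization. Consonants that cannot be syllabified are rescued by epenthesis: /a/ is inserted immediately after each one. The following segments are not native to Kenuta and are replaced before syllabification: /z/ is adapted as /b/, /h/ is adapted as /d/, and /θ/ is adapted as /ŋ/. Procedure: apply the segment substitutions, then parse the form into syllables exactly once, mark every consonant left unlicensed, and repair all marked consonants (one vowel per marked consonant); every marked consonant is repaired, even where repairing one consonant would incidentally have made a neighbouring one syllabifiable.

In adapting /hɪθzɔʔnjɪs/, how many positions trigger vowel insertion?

After substitution the input is /dɪŋbɔʔnjɪs/.
The unsyllabifiable consonants are /ʔ/, /n/, /s/; each receives one epenthetic vowel.

3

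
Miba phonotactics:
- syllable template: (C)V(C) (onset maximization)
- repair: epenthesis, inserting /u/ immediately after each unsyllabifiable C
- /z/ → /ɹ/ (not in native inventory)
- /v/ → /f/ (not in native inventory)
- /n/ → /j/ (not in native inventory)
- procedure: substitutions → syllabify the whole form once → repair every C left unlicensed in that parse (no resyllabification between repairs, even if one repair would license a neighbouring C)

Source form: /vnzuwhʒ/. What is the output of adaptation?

Substitution: /v/ → /f/, /n/ → /j/, /z/ → /ɹ/, giving /fjɹuwhʒ/.
The consonants /f/, /j/, /h/, /ʒ/ cannot be parsed into a legal (C)V(C) syllable (at most one coda consonant is licensed; onsets are limited to one consonant).
Each unlicensed consonant becomes the onset of a new syllable: /f/ → /fu/, /j/ → /ju/, /h/ → /hu/, /ʒ/ → /ʒu/.

fujuɹuwhuʒu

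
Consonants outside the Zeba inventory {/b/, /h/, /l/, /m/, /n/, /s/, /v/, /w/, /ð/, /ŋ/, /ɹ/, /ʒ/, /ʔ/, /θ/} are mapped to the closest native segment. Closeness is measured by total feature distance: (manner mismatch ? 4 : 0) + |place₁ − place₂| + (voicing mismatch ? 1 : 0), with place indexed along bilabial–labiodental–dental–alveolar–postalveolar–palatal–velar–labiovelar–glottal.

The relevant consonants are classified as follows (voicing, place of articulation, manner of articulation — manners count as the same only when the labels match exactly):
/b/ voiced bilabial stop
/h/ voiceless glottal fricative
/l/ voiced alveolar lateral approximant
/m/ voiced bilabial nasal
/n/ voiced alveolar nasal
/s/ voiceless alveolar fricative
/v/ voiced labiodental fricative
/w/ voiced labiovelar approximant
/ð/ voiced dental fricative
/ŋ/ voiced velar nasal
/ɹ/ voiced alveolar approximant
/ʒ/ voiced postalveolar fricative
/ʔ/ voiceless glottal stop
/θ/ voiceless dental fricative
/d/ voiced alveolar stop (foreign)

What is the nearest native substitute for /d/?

b

/b/ is closest: same manner (stop), place distance 3 (alveolar→bilabial), same voicing; total 3. Next closest is /l/ at distance 4.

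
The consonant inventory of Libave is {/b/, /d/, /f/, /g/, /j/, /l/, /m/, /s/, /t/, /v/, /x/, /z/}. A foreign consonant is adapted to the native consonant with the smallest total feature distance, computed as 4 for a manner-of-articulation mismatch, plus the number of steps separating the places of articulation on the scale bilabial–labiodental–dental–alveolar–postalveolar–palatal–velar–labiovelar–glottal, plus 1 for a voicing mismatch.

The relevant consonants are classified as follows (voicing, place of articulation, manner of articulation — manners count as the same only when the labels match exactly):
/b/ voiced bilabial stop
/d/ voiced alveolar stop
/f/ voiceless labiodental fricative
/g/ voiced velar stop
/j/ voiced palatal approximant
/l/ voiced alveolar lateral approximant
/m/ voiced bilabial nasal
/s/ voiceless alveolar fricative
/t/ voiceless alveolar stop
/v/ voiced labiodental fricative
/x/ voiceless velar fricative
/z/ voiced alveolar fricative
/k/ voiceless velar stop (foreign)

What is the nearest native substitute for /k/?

g

/g/ is closest: same manner (stop), place distance 0 (velar→velar), voicing differs (+1); total 1. Next closest is /t/ at distance 3.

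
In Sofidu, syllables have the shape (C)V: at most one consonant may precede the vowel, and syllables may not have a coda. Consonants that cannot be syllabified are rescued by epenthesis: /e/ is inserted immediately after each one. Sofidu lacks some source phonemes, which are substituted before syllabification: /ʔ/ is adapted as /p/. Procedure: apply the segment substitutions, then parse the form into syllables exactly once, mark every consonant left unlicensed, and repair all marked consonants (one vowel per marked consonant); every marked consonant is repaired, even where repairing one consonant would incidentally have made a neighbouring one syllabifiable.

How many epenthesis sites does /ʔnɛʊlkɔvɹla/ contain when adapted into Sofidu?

4

After substitution the input is /pnɛʊlkɔvɹla/.
The unsyllabifiable consonants are /p/, /l/, /v/, /ɹ/; each receives one epenthetic vowel.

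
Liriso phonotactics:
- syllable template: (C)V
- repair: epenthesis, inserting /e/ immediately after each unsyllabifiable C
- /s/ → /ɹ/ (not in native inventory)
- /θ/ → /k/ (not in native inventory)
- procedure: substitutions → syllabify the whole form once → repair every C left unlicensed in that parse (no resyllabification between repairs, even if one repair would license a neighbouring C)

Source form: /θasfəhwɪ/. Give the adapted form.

kaɹefəhewɪ

Substitution: /θ/ → /k/, /s/ → /ɹ/, giving /kaɹfəhwɪ/.
Under (C)V, the unsyllabifiable consonants are /ɹ/, /h/ (no codas are permitted; onsets are limited to one consonant).
Each unlicensed consonant becomes the onset of a new syllable: /ɹ/ → /ɹe/, /h/ → /he/.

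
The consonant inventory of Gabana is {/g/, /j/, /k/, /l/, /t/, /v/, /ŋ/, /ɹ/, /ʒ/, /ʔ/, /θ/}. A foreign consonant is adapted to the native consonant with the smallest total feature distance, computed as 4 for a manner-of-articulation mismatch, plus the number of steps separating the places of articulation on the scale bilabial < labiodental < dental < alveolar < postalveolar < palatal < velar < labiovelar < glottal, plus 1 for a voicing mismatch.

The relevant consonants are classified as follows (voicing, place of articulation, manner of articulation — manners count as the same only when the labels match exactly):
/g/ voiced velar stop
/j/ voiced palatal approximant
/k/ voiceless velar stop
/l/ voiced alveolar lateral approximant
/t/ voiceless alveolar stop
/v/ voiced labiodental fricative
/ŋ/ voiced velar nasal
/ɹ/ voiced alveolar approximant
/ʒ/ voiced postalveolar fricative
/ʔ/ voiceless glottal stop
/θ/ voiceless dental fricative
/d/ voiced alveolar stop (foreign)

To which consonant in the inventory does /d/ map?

/t/ is closest: same manner (stop), place distance 0 (alveolar→alveolar), voicing differs (+1); total 1. Next closest is /g/ at distance 3.

t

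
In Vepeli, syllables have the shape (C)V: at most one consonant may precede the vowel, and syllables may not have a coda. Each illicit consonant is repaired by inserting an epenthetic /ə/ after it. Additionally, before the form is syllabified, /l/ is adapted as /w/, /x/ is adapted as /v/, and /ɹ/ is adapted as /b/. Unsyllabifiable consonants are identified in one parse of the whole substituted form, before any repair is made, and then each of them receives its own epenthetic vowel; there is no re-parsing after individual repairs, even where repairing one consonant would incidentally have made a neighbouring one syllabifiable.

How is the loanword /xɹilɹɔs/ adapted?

vəbiwəbɔsə

Substitution: /x/ → /v/, /ɹ/ → /b/, /l/ → /w/, giving /vbiwbɔs/.
The consonants /v/, /w/, /s/ cannot be parsed into a legal (C)V syllable (no codas are permitted; onsets are limited to one consonant).
Epenthesis after each stranded consonant: /v/ → /və/, /w/ → /wə/, /s/ → /sə/.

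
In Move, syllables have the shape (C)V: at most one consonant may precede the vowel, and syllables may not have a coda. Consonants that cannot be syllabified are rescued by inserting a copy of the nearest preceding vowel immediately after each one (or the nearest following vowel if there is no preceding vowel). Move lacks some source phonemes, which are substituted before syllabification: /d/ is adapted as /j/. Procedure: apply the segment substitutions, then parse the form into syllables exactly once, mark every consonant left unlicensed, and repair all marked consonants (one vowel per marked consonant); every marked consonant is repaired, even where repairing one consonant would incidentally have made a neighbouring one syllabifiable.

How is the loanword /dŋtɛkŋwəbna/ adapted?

jɛŋɛtɛkɛŋɛwəbəna

Substitution: /d/ → /j/, giving /jŋtɛkŋwəbna/.
Under (C)V, the unsyllabifiable consonants are /j/, /ŋ/, /k/, /ŋ/, /b/ (no codas are permitted; onsets are limited to one consonant).
Inserting the epenthetic vowel yields /j/ → /jɛ/, /ŋ/ → /ŋɛ/, /k/ → /kɛ/, /ŋ/ → /ŋɛ/, /b/ → /bə/.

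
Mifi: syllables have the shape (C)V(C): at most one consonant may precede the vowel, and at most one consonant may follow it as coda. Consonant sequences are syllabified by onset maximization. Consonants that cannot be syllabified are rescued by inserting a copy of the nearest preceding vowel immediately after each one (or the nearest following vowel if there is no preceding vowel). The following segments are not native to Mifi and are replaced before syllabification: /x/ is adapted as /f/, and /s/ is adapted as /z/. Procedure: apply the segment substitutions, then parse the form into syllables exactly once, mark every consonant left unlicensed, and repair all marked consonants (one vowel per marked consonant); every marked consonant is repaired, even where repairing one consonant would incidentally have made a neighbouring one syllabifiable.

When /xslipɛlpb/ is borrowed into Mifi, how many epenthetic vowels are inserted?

4

After substitution the input is /fzlipɛlpb/.
The unsyllabifiable consonants are /f/, /z/, /p/, /b/; each receives one epenthetic vowel.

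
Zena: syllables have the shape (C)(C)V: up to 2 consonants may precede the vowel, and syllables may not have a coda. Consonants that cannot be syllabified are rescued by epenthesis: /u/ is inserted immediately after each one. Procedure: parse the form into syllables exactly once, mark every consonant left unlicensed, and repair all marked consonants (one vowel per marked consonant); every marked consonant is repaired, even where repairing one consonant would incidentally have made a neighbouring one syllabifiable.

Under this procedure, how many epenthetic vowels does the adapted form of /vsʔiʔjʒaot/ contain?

The unsyllabifiable consonants are /v/, /ʔ/, /t/; each receives one epenthetic vowel.

3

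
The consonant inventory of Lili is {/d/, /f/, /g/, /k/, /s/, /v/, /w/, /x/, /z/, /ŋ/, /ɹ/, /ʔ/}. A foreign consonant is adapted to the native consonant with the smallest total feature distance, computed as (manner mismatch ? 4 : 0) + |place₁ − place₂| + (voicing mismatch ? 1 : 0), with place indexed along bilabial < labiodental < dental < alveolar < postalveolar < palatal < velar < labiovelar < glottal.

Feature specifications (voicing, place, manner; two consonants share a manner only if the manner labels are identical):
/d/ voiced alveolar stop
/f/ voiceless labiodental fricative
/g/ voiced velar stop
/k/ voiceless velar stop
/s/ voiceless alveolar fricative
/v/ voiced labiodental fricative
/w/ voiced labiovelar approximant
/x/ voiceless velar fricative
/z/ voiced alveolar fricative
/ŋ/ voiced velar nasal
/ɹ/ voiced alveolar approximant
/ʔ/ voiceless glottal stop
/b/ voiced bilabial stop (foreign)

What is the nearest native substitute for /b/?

d

/d/ is closest: same manner (stop), place distance 3 (bilabial→alveolar), same voicing; total 3. Next closest is /v/ at distance 5.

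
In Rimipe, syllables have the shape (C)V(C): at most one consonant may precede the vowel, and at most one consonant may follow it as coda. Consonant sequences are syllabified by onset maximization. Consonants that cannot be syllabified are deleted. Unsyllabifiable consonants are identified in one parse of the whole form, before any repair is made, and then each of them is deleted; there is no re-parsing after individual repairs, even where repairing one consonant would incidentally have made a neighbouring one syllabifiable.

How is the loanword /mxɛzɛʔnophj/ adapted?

Syllabifying with onset maximization leaves /m/, /h/, /j/ stranded (at most one coda consonant is licensed; onsets are limited to one consonant).
Deleting the stranded consonants removes /m/, /h/, /j/.

xɛzɛʔnop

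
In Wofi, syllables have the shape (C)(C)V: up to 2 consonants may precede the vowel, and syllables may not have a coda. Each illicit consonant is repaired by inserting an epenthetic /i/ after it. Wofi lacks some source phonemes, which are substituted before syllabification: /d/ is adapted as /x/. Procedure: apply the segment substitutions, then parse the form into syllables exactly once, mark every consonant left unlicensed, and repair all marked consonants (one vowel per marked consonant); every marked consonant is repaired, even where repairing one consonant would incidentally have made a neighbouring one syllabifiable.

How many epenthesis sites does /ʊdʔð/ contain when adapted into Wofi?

3

After substitution the input is /ʊxʔð/.
The unsyllabifiable consonants are /x/, /ʔ/, /ð/; each receives one epenthetic vowel.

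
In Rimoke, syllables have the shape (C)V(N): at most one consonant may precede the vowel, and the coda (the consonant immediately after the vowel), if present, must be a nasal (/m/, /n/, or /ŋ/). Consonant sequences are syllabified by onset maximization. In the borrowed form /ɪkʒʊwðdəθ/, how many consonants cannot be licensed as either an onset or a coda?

Under (C)V(N), the unsyllabifiable consonants are /k/, /w/, /ð/, /θ/ (only a nasal (/m/, /n/, or /ŋ/) is licensed in coda position; onsets are limited to one consonant).

4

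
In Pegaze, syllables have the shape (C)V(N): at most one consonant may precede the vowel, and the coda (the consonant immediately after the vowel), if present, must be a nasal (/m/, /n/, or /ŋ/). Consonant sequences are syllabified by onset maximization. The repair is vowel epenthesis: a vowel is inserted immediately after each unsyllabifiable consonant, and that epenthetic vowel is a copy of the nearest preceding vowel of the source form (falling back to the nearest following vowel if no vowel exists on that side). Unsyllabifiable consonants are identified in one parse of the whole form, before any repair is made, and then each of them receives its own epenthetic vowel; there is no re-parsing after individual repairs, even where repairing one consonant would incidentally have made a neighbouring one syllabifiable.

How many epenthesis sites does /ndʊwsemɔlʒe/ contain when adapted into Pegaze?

The unsyllabifiable consonants are /n/, /w/, /l/; each receives one epenthetic vowel.

3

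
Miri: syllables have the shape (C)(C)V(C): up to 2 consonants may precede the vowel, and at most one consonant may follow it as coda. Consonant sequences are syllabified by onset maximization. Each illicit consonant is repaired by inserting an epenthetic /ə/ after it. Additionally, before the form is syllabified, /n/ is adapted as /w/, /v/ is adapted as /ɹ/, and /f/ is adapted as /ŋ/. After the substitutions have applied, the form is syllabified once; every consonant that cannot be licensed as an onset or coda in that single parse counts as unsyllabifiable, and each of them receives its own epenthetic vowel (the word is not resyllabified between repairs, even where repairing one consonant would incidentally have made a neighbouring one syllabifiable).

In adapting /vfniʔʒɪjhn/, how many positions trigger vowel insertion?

After substitution the input is /ɹŋwiʔʒɪjhw/.
The unsyllabifiable consonants are /ɹ/, /h/, /w/; each receives one epenthetic vowel.

3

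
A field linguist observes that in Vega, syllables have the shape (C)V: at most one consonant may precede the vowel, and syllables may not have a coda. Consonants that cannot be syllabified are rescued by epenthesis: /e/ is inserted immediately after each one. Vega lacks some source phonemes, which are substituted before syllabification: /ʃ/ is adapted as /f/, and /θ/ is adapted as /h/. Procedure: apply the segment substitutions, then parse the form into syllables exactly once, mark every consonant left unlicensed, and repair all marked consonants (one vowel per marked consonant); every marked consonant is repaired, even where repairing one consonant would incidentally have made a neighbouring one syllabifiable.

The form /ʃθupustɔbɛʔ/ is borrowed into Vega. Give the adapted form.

fehupusetɔbɛʔe

Substitution: /ʃ/ → /f/, /θ/ → /h/, giving /fhupustɔbɛʔ/.
Syllabifying with onset maximization leaves /f/, /s/, /ʔ/ stranded (no codas are permitted; onsets are limited to one consonant).
Each unlicensed consonant becomes the onset of a new syllable: /f/ → /fe/, /s/ → /se/, /ʔ/ → /ʔe/.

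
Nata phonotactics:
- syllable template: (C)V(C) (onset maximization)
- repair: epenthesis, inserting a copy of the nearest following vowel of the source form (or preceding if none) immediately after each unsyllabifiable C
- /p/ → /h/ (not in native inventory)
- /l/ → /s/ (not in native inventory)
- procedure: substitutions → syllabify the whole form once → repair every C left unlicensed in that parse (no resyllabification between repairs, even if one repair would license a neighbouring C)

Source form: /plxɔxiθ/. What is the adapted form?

Substitution: /p/ → /h/, /l/ → /s/, giving /hsxɔxiθ/.
Syllabifying with onset maximization leaves /h/, /s/ stranded (at most one coda consonant is licensed; onsets are limited to one consonant).
Each unlicensed consonant becomes the onset of a new syllable: /h/ → /hɔ/, /s/ → /sɔ/.

hɔsɔxɔxiθ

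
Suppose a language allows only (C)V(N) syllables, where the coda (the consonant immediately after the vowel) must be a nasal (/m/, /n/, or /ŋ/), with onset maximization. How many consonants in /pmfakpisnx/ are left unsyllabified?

6

Syllabifying with onset maximization leaves /p/, /m/, /k/, /s/, /n/, /x/ stranded (only a nasal (/m/, /n/, or /ŋ/) is licensed in coda position; onsets are limited to one consonant).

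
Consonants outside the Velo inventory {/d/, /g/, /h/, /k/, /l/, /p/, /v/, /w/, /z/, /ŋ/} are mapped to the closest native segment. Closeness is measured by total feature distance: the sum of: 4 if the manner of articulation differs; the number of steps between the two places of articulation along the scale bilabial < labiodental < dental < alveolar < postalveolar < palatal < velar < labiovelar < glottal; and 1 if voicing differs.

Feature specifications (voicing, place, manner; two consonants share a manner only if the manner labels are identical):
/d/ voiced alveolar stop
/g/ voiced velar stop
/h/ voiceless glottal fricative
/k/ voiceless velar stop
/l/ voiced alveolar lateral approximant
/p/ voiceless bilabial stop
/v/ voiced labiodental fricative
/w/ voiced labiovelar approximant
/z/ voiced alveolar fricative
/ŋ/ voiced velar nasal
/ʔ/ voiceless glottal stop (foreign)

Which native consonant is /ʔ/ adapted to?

k

/k/ is closest: same manner (stop), place distance 2 (glottal→velar), same voicing; total 2. Next closest is /g/ at distance 3.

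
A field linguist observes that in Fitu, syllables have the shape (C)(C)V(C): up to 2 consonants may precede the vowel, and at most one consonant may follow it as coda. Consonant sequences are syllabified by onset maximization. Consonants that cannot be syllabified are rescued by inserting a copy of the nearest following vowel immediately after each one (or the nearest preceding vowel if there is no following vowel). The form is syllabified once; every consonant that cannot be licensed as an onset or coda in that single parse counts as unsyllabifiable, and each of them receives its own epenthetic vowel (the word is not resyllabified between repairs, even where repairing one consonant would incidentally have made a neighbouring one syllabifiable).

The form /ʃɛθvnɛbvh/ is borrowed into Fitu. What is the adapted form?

The consonants /v/, /h/ cannot be parsed into a legal (C)(C)V(C) syllable (at most one coda consonant is licensed; onsets may contain at most 2 consonants).
Epenthesis after each stranded consonant: /v/ → /vɛ/, /h/ → /hɛ/.

ʃɛθvnɛbvɛhɛ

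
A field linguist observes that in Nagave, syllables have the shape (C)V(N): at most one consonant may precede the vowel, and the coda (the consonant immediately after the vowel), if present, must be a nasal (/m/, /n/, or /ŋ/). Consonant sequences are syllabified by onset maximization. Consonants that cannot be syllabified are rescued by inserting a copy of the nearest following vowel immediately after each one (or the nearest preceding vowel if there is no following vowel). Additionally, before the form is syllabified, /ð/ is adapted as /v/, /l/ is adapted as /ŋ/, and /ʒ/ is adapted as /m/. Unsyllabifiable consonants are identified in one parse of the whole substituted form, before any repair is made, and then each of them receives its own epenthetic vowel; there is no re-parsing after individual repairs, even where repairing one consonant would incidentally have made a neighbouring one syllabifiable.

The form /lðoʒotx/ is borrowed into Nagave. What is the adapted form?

ŋovomotoxo

Substitution: /l/ → /ŋ/, /ð/ → /v/, /ʒ/ → /m/, giving /ŋvomotx/.
The consonants /ŋ/, /t/, /x/ cannot be parsed into a legal (C)V(N) syllable (only a nasal (/m/, /n/, or /ŋ/) is licensed in coda position; onsets are limited to one consonant).
Inserting the epenthetic vowel yields /ŋ/ → /ŋo/, /t/ → /to/, /x/ → /xo/.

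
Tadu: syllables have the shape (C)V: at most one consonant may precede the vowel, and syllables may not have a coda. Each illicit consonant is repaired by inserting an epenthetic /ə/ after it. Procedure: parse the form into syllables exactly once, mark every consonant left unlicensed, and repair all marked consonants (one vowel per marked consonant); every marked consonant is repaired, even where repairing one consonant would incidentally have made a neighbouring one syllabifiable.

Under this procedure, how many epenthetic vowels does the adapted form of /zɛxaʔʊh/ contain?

1

The unsyllabifiable consonants are /h/; each receives one epenthetic vowel.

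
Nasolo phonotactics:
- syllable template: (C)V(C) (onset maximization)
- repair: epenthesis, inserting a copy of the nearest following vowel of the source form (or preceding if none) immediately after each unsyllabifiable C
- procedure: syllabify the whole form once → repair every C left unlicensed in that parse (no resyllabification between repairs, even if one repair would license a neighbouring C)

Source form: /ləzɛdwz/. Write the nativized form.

The consonants /w/, /z/ cannot be parsed into a legal (C)V(C) syllable (at most one coda consonant is licensed; onsets are limited to one consonant).
Epenthesis after each stranded consonant: /w/ → /wɛ/, /z/ → /zɛ/.

ləzɛdwɛzɛ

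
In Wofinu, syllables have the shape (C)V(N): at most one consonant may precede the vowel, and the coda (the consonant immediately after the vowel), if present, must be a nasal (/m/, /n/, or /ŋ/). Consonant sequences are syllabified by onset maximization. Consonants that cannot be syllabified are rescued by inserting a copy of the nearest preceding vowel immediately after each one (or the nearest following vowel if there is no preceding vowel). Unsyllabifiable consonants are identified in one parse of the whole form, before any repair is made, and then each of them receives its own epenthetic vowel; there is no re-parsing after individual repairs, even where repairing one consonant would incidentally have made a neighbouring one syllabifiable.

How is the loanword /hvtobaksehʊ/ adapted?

Syllabifying with onset maximization leaves /h/, /v/, /k/ stranded (only a nasal (/m/, /n/, or /ŋ/) is licensed in coda position; onsets are limited to one consonant).
Epenthesis after each stranded consonant: /h/ → /ho/, /v/ → /vo/, /k/ → /ka/.

hovotobakasehʊ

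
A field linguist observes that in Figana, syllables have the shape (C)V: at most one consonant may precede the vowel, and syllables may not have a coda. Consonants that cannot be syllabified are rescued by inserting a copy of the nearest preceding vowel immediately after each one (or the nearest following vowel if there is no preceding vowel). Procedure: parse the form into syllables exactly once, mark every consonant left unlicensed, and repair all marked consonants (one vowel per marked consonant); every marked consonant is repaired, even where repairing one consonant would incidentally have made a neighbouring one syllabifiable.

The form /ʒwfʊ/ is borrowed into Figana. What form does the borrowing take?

ʒʊwʊfʊ

Syllabifying with onset maximization leaves /ʒ/, /w/ stranded (no codas are permitted; onsets are limited to one consonant).
Each unlicensed consonant becomes the onset of a new syllable: /ʒ/ → /ʒʊ/, /w/ → /wʊ/.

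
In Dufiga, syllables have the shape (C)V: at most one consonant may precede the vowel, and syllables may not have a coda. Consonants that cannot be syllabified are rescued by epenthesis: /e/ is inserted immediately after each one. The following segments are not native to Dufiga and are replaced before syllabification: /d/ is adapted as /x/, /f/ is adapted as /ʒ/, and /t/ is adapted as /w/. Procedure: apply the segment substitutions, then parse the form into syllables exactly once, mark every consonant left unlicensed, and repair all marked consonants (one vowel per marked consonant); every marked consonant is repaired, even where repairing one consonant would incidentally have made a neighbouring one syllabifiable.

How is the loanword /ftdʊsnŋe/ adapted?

Substitution: /f/ → /ʒ/, /t/ → /w/, /d/ → /x/, giving /ʒwxʊsnŋe/.
Under (C)V, the unsyllabifiable consonants are /ʒ/, /w/, /s/, /n/ (no codas are permitted; onsets are limited to one consonant).
Epenthesis after each stranded consonant: /ʒ/ → /ʒe/, /w/ → /we/, /s/ → /se/, /n/ → /ne/.

ʒewexʊseneŋe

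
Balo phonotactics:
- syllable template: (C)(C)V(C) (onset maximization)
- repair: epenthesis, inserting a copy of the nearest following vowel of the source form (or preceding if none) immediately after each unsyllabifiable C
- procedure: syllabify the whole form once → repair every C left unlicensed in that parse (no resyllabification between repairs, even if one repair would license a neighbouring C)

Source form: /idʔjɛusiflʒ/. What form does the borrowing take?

idʔjɛusifliʒi

Syllabifying with onset maximization leaves /l/, /ʒ/ stranded (at most one coda consonant is licensed; onsets may contain at most 2 consonants).
Inserting the epenthetic vowel yields /l/ → /li/, /ʒ/ → /ʒi/.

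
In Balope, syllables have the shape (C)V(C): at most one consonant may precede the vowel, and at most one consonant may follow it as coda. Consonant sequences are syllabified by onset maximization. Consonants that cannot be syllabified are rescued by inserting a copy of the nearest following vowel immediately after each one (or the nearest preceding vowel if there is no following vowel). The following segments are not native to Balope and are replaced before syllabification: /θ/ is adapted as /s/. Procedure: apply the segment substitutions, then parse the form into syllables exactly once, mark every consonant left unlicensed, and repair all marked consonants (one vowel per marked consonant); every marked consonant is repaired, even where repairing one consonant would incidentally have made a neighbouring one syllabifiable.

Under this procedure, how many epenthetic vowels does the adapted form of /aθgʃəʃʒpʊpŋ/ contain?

3

After substitution the input is /asgʃəʃʒpʊpŋ/.
The unsyllabifiable consonants are /g/, /ʒ/, /ŋ/; each receives one epenthetic vowel.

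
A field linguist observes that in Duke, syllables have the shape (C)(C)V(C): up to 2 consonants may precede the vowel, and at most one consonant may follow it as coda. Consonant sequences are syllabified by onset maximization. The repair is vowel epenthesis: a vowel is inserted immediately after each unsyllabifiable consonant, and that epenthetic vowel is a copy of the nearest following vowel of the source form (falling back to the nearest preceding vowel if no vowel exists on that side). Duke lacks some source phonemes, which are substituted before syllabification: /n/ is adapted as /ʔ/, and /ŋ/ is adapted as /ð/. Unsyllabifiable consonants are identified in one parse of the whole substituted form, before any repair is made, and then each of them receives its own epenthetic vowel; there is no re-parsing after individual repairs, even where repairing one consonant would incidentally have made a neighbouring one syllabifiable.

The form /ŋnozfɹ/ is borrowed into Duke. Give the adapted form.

Substitution: /ŋ/ → /ð/, /n/ → /ʔ/, giving /ðʔozfɹ/.
The consonants /f/, /ɹ/ cannot be parsed into a legal (C)(C)V(C) syllable (at most one coda consonant is licensed; onsets may contain at most 2 consonants).
Inserting the epenthetic vowel yields /f/ → /fo/, /ɹ/ → /ɹo/.

ðʔozfoɹo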